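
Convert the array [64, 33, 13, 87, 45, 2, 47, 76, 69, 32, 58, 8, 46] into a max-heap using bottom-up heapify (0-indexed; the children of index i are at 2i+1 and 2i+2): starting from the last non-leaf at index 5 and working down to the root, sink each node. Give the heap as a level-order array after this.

[87, 76, 47, 69, 58, 46, 13, 33, 64, 32, 45, 8, 2]

sift down from index 5:
  2 vs larger child 46 at index 12, swap → [64, 33, 13, 87, 45, 46, 47, 76, 69, 32, 58, 8, 2]
sift down from index 4:
  45 vs larger child 58 at index 10, swap → [64, 33, 13, 87, 58, 46, 47, 76, 69, 32, 45, 8, 2]
sift down from index 3: already satisfies heap property
sift down from index 2:
  13 vs larger child 47 at index 6, swap → [64, 33, 47, 87, 58, 46, 13, 76, 69, 32, 45, 8, 2]
sift down from index 1:
  33 vs larger child 87 at index 3, swap → [64, 87, 47, 33, 58, 46, 13, 76, 69, 32, 45, 8, 2]
  33 vs larger child 76 at index 7, swap → [64, 87, 47, 76, 58, 46, 13, 33, 69, 32, 45, 8, 2]
sift down from index 0:
  64 vs larger child 87 at index 1, swap → [87, 64, 47, 76, 58, 46, 13, 33, 69, 32, 45, 8, 2]
  64 vs larger child 76 at index 3, swap → [87, 76, 47, 64, 58, 46, 13, 33, 69, 32, 45, 8, 2]
  64 vs larger child 69 at index 8, swap → [87, 76, 47, 69, 58, 46, 13, 33, 64, 32, 45, 8, 2]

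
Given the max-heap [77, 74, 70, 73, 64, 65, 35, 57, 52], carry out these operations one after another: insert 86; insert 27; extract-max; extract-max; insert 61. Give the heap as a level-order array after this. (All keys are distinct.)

[74, 73, 70, 57, 64, 65, 35, 27, 52, 61]

insert 86:
  append 86 at index 9 → [77, 74, 70, 73, 64, 65, 35, 57, 52, 86]
  86 > parent 64 at index 4, swap → [77, 74, 70, 73, 86, 65, 35, 57, 52, 64]
  86 > parent 74 at index 1, swap → [77, 86, 70, 73, 74, 65, 35, 57, 52, 64]
  86 > parent 77 at index 0, swap → [86, 77, 70, 73, 74, 65, 35, 57, 52, 64]
insert 27:
  append 27 at index 10 → [86, 77, 70, 73, 74, 65, 35, 57, 52, 64, 27] (no swap needed)
extract-max → returns 86:
  remove root 86; move last element 27 to root → [27, 77, 70, 73, 74, 65, 35, 57, 52, 64]
  27 vs larger child 77 at index 1, swap → [77, 27, 70, 73, 74, 65, 35, 57, 52, 64]
  27 vs larger child 74 at index 4, swap → [77, 74, 70, 73, 27, 65, 35, 57, 52, 64]
  27 vs only child 64 at index 9, swap → [77, 74, 70, 73, 64, 65, 35, 57, 52, 27]
extract-max → returns 77:
  remove root 77; move last element 27 to root → [27, 74, 70, 73, 64, 65, 35, 57, 52]
  27 vs larger child 74 at index 1, swap → [74, 27, 70, 73, 64, 65, 35, 57, 52]
  27 vs larger child 73 at index 3, swap → [74, 73, 70, 27, 64, 65, 35, 57, 52]
  27 vs larger child 57 at index 7, swap → [74, 73, 70, 57, 64, 65, 35, 27, 52]
insert 61:
  append 61 at index 9 → [74, 73, 70, 57, 64, 65, 35, 27, 52, 61] (no swap needed)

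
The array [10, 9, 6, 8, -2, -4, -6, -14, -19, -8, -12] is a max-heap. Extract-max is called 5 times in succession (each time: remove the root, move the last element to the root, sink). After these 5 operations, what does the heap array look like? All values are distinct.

[-4, -8, -6, -12, -14, -19]

extract-max #1 returns 10:
  remove root 10; move last element -12 to root → [-12, 9, 6, 8, -2, -4, -6, -14, -19, -8]
  -12 vs larger child 9 at index 1, swap → [9, -12, 6, 8, -2, -4, -6, -14, -19, -8]
  -12 vs larger child 8 at index 3, swap → [9, 8, 6, -12, -2, -4, -6, -14, -19, -8]
extract-max #2 returns 9:
  remove root 9; move last element -8 to root → [-8, 8, 6, -12, -2, -4, -6, -14, -19]
  -8 vs larger child 8 at index 1, swap → [8, -8, 6, -12, -2, -4, -6, -14, -19]
  -8 vs larger child -2 at index 4, swap → [8, -2, 6, -12, -8, -4, -6, -14, -19]
extract-max #3 returns 8:
  remove root 8; move last element -19 to root → [-19, -2, 6, -12, -8, -4, -6, -14]
  -19 vs larger child 6 at index 2, swap → [6, -2, -19, -12, -8, -4, -6, -14]
  -19 vs larger child -4 at index 5, swap → [6, -2, -4, -12, -8, -19, -6, -14]
extract-max #4 returns 6:
  remove root 6; move last element -14 to root → [-14, -2, -4, -12, -8, -19, -6]
  -14 vs larger child -2 at index 1, swap → [-2, -14, -4, -12, -8, -19, -6]
  -14 vs larger child -8 at index 4, swap → [-2, -8, -4, -12, -14, -19, -6]
extract-max #5 returns -2:
  remove root -2; move last element -6 to root → [-6, -8, -4, -12, -14, -19]
  -6 vs larger child -4 at index 2, swap → [-4, -8, -6, -12, -14, -19]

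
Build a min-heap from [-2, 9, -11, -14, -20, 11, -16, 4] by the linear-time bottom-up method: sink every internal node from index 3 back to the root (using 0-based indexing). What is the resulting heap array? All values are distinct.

[-20, -14, -16, -2, 9, 11, -11, 4]

sift down from index 3: already satisfies heap property
sift down from index 2:
  -11 vs smaller child -16 at index 6, swap → [-2, 9, -16, -14, -20, 11, -11, 4]
sift down from index 1:
  9 vs smaller child -20 at index 4, swap → [-2, -20, -16, -14, 9, 11, -11, 4]
sift down from index 0:
  -2 vs smaller child -20 at index 1, swap → [-20, -2, -16, -14, 9, 11, -11, 4]
  -2 vs smaller child -14 at index 3, swap → [-20, -14, -16, -2, 9, 11, -11, 4]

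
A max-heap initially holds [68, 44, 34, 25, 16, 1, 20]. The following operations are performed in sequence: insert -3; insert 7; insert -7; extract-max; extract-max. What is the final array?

[34, 25, 20, 7, 16, 1, -7, -3]

insert -3:
  append -3 at index 7 → [68, 44, 34, 25, 16, 1, 20, -3] (no swap needed)
insert 7:
  append 7 at index 8 → [68, 44, 34, 25, 16, 1, 20, -3, 7] (no swap needed)
insert -7:
  append -7 at index 9 → [68, 44, 34, 25, 16, 1, 20, -3, 7, -7] (no swap needed)
extract-max → returns 68:
  remove root 68; move last element -7 to root → [-7, 44, 34, 25, 16, 1, 20, -3, 7]
  -7 vs larger child 44 at index 1, swap → [44, -7, 34, 25, 16, 1, 20, -3, 7]
  -7 vs larger child 25 at index 3, swap → [44, 25, 34, -7, 16, 1, 20, -3, 7]
  -7 vs larger child 7 at index 8, swap → [44, 25, 34, 7, 16, 1, 20, -3, -7]
extract-max → returns 44:
  remove root 44; move last element -7 to root → [-7, 25, 34, 7, 16, 1, 20, -3]
  -7 vs larger child 34 at index 2, swap → [34, 25, -7, 7, 16, 1, 20, -3]
  -7 vs larger child 20 at index 6, swap → [34, 25, 20, 7, 16, 1, -7, -3]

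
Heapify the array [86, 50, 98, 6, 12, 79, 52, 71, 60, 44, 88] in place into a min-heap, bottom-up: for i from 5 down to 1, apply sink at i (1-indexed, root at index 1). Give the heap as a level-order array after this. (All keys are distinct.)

[6, 12, 52, 50, 44, 79, 98, 71, 60, 86, 88]

sift down from index 5: already satisfies heap property
sift down from index 4: already satisfies heap property
sift down from index 3:
  98 vs smaller child 52 at index 7, swap → [86, 50, 52, 6, 12, 79, 98, 71, 60, 44, 88]
sift down from index 2:
  50 vs smaller child 6 at index 4, swap → [86, 6, 52, 50, 12, 79, 98, 71, 60, 44, 88]
sift down from index 1:
  86 vs smaller child 6 at index 2, swap → [6, 86, 52, 50, 12, 79, 98, 71, 60, 44, 88]
  86 vs smaller child 12 at index 5, swap → [6, 12, 52, 50, 86, 79, 98, 71, 60, 44, 88]
  86 vs smaller child 44 at index 10, swap → [6, 12, 52, 50, 44, 79, 98, 71, 60, 86, 88]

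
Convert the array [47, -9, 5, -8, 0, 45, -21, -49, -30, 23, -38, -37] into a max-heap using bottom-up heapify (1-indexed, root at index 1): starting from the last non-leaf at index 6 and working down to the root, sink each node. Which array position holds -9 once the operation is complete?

sift down from index 6: already satisfies heap property
sift down from index 5:
  0 vs larger child 23 at index 10, swap → [47, -9, 5, -8, 23, 45, -21, -49, -30, 0, -38, -37]
sift down from index 4: already satisfies heap property
sift down from index 3:
  5 vs larger child 45 at index 6, swap → [47, -9, 45, -8, 23, 5, -21, -49, -30, 0, -38, -37]
sift down from index 2:
  -9 vs larger child 23 at index 5, swap → [47, 23, 45, -8, -9, 5, -21, -49, -30, 0, -38, -37]
  -9 vs larger child 0 at index 10, swap → [47, 23, 45, -8, 0, 5, -21, -49, -30, -9, -38, -37]
sift down from index 1: already satisfies heap property
resulting array: [47, 23, 45, -8, 0, 5, -21, -49, -30, -9, -38, -37]

10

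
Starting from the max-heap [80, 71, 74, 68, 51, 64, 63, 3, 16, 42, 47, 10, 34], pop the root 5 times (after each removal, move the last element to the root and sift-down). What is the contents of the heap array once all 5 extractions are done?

[63, 51, 42, 16, 47, 34, 10, 3]

extract-max #1 returns 80:
  remove root 80; move last element 34 to root → [34, 71, 74, 68, 51, 64, 63, 3, 16, 42, 47, 10]
  34 vs larger child 74 at index 2, swap → [74, 71, 34, 68, 51, 64, 63, 3, 16, 42, 47, 10]
  34 vs larger child 64 at index 5, swap → [74, 71, 64, 68, 51, 34, 63, 3, 16, 42, 47, 10]
extract-max #2 returns 74:
  remove root 74; move last element 10 to root → [10, 71, 64, 68, 51, 34, 63, 3, 16, 42, 47]
  10 vs larger child 71 at index 1, swap → [71, 10, 64, 68, 51, 34, 63, 3, 16, 42, 47]
  10 vs larger child 68 at index 3, swap → [71, 68, 64, 10, 51, 34, 63, 3, 16, 42, 47]
  10 vs larger child 16 at index 8, swap → [71, 68, 64, 16, 51, 34, 63, 3, 10, 42, 47]
extract-max #3 returns 71:
  remove root 71; move last element 47 to root → [47, 68, 64, 16, 51, 34, 63, 3, 10, 42]
  47 vs larger child 68 at index 1, swap → [68, 47, 64, 16, 51, 34, 63, 3, 10, 42]
  47 vs larger child 51 at index 4, swap → [68, 51, 64, 16, 47, 34, 63, 3, 10, 42]
extract-max #4 returns 68:
  remove root 68; move last element 42 to root → [42, 51, 64, 16, 47, 34, 63, 3, 10]
  42 vs larger child 64 at index 2, swap → [64, 51, 42, 16, 47, 34, 63, 3, 10]
  42 vs larger child 63 at index 6, swap → [64, 51, 63, 16, 47, 34, 42, 3, 10]
extract-max #5 returns 64:
  remove root 64; move last element 10 to root → [10, 51, 63, 16, 47, 34, 42, 3]
  10 vs larger child 63 at index 2, swap → [63, 51, 10, 16, 47, 34, 42, 3]
  10 vs larger child 42 at index 6, swap → [63, 51, 42, 16, 47, 34, 10, 3]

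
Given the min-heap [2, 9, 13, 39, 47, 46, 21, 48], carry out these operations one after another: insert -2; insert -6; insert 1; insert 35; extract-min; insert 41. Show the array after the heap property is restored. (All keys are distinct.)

insert -2:
  append -2 at index 8 → [2, 9, 13, 39, 47, 46, 21, 48, -2]
  -2 < parent 39 at index 3, swap → [2, 9, 13, -2, 47, 46, 21, 48, 39]
  -2 < parent 9 at index 1, swap → [2, -2, 13, 9, 47, 46, 21, 48, 39]
  -2 < parent 2 at index 0, swap → [-2, 2, 13, 9, 47, 46, 21, 48, 39]
insert -6:
  append -6 at index 9 → [-2, 2, 13, 9, 47, 46, 21, 48, 39, -6]
  -6 < parent 47 at index 4, swap → [-2, 2, 13, 9, -6, 46, 21, 48, 39, 47]
  -6 < parent 2 at index 1, swap → [-2, -6, 13, 9, 2, 46, 21, 48, 39, 47]
  -6 < parent -2 at index 0, swap → [-6, -2, 13, 9, 2, 46, 21, 48, 39, 47]
insert 1:
  append 1 at index 10 → [-6, -2, 13, 9, 2, 46, 21, 48, 39, 47, 1]
  1 < parent 2 at index 4, swap → [-6, -2, 13, 9, 1, 46, 21, 48, 39, 47, 2]
insert 35:
  append 35 at index 11 → [-6, -2, 13, 9, 1, 46, 21, 48, 39, 47, 2, 35]
  35 < parent 46 at index 5, swap → [-6, -2, 13, 9, 1, 35, 21, 48, 39, 47, 2, 46]
extract-min → returns -6:
  remove root -6; move last element 46 to root → [46, -2, 13, 9, 1, 35, 21, 48, 39, 47, 2]
  46 vs smaller child -2 at index 1, swap → [-2, 46, 13, 9, 1, 35, 21, 48, 39, 47, 2]
  46 vs smaller child 1 at index 4, swap → [-2, 1, 13, 9, 46, 35, 21, 48, 39, 47, 2]
  46 vs smaller child 2 at index 10, swap → [-2, 1, 13, 9, 2, 35, 21, 48, 39, 47, 46]
insert 41:
  append 41 at index 11 → [-2, 1, 13, 9, 2, 35, 21, 48, 39, 47, 46, 41] (no swap needed)

[-2, 1, 13, 9, 2, 35, 21, 48, 39, 47, 46, 41]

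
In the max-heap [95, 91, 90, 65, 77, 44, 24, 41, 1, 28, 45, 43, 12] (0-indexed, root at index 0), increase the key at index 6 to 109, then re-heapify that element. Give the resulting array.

[109, 91, 95, 65, 77, 44, 90, 41, 1, 28, 45, 43, 12]

set index 6 from 24 to 109 → [95, 91, 90, 65, 77, 44, 109, 41, 1, 28, 45, 43, 12]
109 > parent 90 at index 2, swap → [95, 91, 109, 65, 77, 44, 90, 41, 1, 28, 45, 43, 12]
109 > parent 95 at index 0, swap → [109, 91, 95, 65, 77, 44, 90, 41, 1, 28, 45, 43, 12]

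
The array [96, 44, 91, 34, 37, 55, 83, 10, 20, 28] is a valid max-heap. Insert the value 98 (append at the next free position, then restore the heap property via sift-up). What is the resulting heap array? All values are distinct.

[98, 96, 91, 34, 44, 55, 83, 10, 20, 28, 37]

append 98 at index 10 → [96, 44, 91, 34, 37, 55, 83, 10, 20, 28, 98]
98 > parent 37 at index 4, swap → [96, 44, 91, 34, 98, 55, 83, 10, 20, 28, 37]
98 > parent 44 at index 1, swap → [96, 98, 91, 34, 44, 55, 83, 10, 20, 28, 37]
98 > parent 96 at index 0, swap → [98, 96, 91, 34, 44, 55, 83, 10, 20, 28, 37]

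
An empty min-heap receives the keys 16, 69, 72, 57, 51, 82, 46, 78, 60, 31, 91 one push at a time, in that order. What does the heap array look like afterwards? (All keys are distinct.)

[16, 31, 46, 60, 51, 82, 72, 78, 69, 57, 91]

Insert 16:
  append 16 at index 0 → [16] (no swap needed)
Insert 69:
  append 69 at index 1 → [16, 69] (no swap needed)
Insert 72:
  append 72 at index 2 → [16, 69, 72] (no swap needed)
Insert 57:
  append 57 at index 3 → [16, 69, 72, 57]
  57 < parent 69 at index 1, swap → [16, 57, 72, 69]
Insert 51:
  append 51 at index 4 → [16, 57, 72, 69, 51]
  51 < parent 57 at index 1, swap → [16, 51, 72, 69, 57]
Insert 82:
  append 82 at index 5 → [16, 51, 72, 69, 57, 82] (no swap needed)
Insert 46:
  append 46 at index 6 → [16, 51, 72, 69, 57, 82, 46]
  46 < parent 72 at index 2, swap → [16, 51, 46, 69, 57, 82, 72]
Insert 78:
  append 78 at index 7 → [16, 51, 46, 69, 57, 82, 72, 78] (no swap needed)
Insert 60:
  append 60 at index 8 → [16, 51, 46, 69, 57, 82, 72, 78, 60]
  60 < parent 69 at index 3, swap → [16, 51, 46, 60, 57, 82, 72, 78, 69]
Insert 31:
  append 31 at index 9 → [16, 51, 46, 60, 57, 82, 72, 78, 69, 31]
  31 < parent 57 at index 4, swap → [16, 51, 46, 60, 31, 82, 72, 78, 69, 57]
  31 < parent 51 at index 1, swap → [16, 31, 46, 60, 51, 82, 72, 78, 69, 57]
Insert 91:
  append 91 at index 10 → [16, 31, 46, 60, 51, 82, 72, 78, 69, 57, 91] (no swap needed)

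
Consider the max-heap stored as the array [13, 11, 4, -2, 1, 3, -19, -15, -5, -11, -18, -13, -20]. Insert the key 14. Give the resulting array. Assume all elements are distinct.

[14, 11, 13, -2, 1, 3, 4, -15, -5, -11, -18, -13, -20, -19]

append 14 at index 13 → [13, 11, 4, -2, 1, 3, -19, -15, -5, -11, -18, -13, -20, 14]
14 > parent -19 at index 6, swap → [13, 11, 4, -2, 1, 3, 14, -15, -5, -11, -18, -13, -20, -19]
14 > parent 4 at index 2, swap → [13, 11, 14, -2, 1, 3, 4, -15, -5, -11, -18, -13, -20, -19]
14 > parent 13 at index 0, swap → [14, 11, 13, -2, 1, 3, 4, -15, -5, -11, -18, -13, -20, -19]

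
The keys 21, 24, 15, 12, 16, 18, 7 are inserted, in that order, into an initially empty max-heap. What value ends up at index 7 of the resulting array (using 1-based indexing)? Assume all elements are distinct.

7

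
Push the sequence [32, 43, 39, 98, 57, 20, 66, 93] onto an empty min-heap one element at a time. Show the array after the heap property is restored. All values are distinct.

Insert 32:
  append 32 at index 0 → [32] (no swap needed)
Insert 43:
  append 43 at index 1 → [32, 43] (no swap needed)
Insert 39:
  append 39 at index 2 → [32, 43, 39] (no swap needed)
Insert 98:
  append 98 at index 3 → [32, 43, 39, 98] (no swap needed)
Insert 57:
  append 57 at index 4 → [32, 43, 39, 98, 57] (no swap needed)
Insert 20:
  append 20 at index 5 → [32, 43, 39, 98, 57, 20]
  20 < parent 39 at index 2, swap → [32, 43, 20, 98, 57, 39]
  20 < parent 32 at index 0, swap → [20, 43, 32, 98, 57, 39]
Insert 66:
  append 66 at index 6 → [20, 43, 32, 98, 57, 39, 66] (no swap needed)
Insert 93:
  append 93 at index 7 → [20, 43, 32, 98, 57, 39, 66, 93]
  93 < parent 98 at index 3, swap → [20, 43, 32, 93, 57, 39, 66, 98]

[20, 43, 32, 93, 57, 39, 66, 98]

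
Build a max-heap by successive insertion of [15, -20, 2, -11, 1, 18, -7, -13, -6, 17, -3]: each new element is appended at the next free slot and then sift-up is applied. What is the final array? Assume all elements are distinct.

Insert 15:
  append 15 at index 0 → [15] (no swap needed)
Insert -20:
  append -20 at index 1 → [15, -20] (no swap needed)
Insert 2:
  append 2 at index 2 → [15, -20, 2] (no swap needed)
Insert -11:
  append -11 at index 3 → [15, -20, 2, -11]
  -11 > parent -20 at index 1, swap → [15, -11, 2, -20]
Insert 1:
  append 1 at index 4 → [15, -11, 2, -20, 1]
  1 > parent -11 at index 1, swap → [15, 1, 2, -20, -11]
Insert 18:
  append 18 at index 5 → [15, 1, 2, -20, -11, 18]
  18 > parent 2 at index 2, swap → [15, 1, 18, -20, -11, 2]
  18 > parent 15 at index 0, swap → [18, 1, 15, -20, -11, 2]
Insert -7:
  append -7 at index 6 → [18, 1, 15, -20, -11, 2, -7] (no swap needed)
Insert -13:
  append -13 at index 7 → [18, 1, 15, -20, -11, 2, -7, -13]
  -13 > parent -20 at index 3, swap → [18, 1, 15, -13, -11, 2, -7, -20]
Insert -6:
  append -6 at index 8 → [18, 1, 15, -13, -11, 2, -7, -20, -6]
  -6 > parent -13 at index 3, swap → [18, 1, 15, -6, -11, 2, -7, -20, -13]
Insert 17:
  append 17 at index 9 → [18, 1, 15, -6, -11, 2, -7, -20, -13, 17]
  17 > parent -11 at index 4, swap → [18, 1, 15, -6, 17, 2, -7, -20, -13, -11]
  17 > parent 1 at index 1, swap → [18, 17, 15, -6, 1, 2, -7, -20, -13, -11]
Insert -3:
  append -3 at index 10 → [18, 17, 15, -6, 1, 2, -7, -20, -13, -11, -3] (no swap needed)

[18, 17, 15, -6, 1, 2, -7, -20, -13, -11, -3]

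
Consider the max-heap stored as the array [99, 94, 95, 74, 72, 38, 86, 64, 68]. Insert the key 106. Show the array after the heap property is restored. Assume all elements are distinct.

append 106 at index 9 → [99, 94, 95, 74, 72, 38, 86, 64, 68, 106]
106 > parent 72 at index 4, swap → [99, 94, 95, 74, 106, 38, 86, 64, 68, 72]
106 > parent 94 at index 1, swap → [99, 106, 95, 74, 94, 38, 86, 64, 68, 72]
106 > parent 99 at index 0, swap → [106, 99, 95, 74, 94, 38, 86, 64, 68, 72]

[106, 99, 95, 74, 94, 38, 86, 64, 68, 72]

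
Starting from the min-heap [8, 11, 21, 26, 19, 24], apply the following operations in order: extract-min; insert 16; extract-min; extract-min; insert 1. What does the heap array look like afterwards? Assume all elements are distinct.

[1, 19, 21, 26, 24]

extract-min → returns 8:
  remove root 8; move last element 24 to root → [24, 11, 21, 26, 19]
  24 vs smaller child 11 at index 1, swap → [11, 24, 21, 26, 19]
  24 vs smaller child 19 at index 4, swap → [11, 19, 21, 26, 24]
insert 16:
  append 16 at index 5 → [11, 19, 21, 26, 24, 16]
  16 < parent 21 at index 2, swap → [11, 19, 16, 26, 24, 21]
extract-min → returns 11:
  remove root 11; move last element 21 to root → [21, 19, 16, 26, 24]
  21 vs smaller child 16 at index 2, swap → [16, 19, 21, 26, 24]
extract-min → returns 16:
  remove root 16; move last element 24 to root → [24, 19, 21, 26]
  24 vs smaller child 19 at index 1, swap → [19, 24, 21, 26]
insert 1:
  append 1 at index 4 → [19, 24, 21, 26, 1]
  1 < parent 24 at index 1, swap → [19, 1, 21, 26, 24]
  1 < parent 19 at index 0, swap → [1, 19, 21, 26, 24]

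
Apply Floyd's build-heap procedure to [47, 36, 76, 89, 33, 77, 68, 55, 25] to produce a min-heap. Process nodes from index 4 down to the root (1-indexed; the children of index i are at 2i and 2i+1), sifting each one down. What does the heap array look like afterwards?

[25, 33, 68, 36, 47, 77, 76, 55, 89]

sift down from index 4:
  89 vs smaller child 25 at index 9, swap → [47, 36, 76, 25, 33, 77, 68, 55, 89]
sift down from index 3:
  76 vs smaller child 68 at index 7, swap → [47, 36, 68, 25, 33, 77, 76, 55, 89]
sift down from index 2:
  36 vs smaller child 25 at index 4, swap → [47, 25, 68, 36, 33, 77, 76, 55, 89]
sift down from index 1:
  47 vs smaller child 25 at index 2, swap → [25, 47, 68, 36, 33, 77, 76, 55, 89]
  47 vs smaller child 33 at index 5, swap → [25, 33, 68, 36, 47, 77, 76, 55, 89]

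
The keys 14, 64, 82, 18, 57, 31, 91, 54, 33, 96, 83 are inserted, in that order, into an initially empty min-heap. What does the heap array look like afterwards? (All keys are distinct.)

[14, 18, 31, 33, 57, 82, 91, 64, 54, 96, 83]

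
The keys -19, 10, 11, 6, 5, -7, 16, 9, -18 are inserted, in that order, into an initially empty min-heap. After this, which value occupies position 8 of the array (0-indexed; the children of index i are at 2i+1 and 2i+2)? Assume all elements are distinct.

9

Insert -19:
  append -19 at index 0 → [-19] (no swap needed)
Insert 10:
  append 10 at index 1 → [-19, 10] (no swap needed)
Insert 11:
  append 11 at index 2 → [-19, 10, 11] (no swap needed)
Insert 6:
  append 6 at index 3 → [-19, 10, 11, 6]
  6 < parent 10 at index 1, swap → [-19, 6, 11, 10]
Insert 5:
  append 5 at index 4 → [-19, 6, 11, 10, 5]
  5 < parent 6 at index 1, swap → [-19, 5, 11, 10, 6]
Insert -7:
  append -7 at index 5 → [-19, 5, 11, 10, 6, -7]
  -7 < parent 11 at index 2, swap → [-19, 5, -7, 10, 6, 11]
Insert 16:
  append 16 at index 6 → [-19, 5, -7, 10, 6, 11, 16] (no swap needed)
Insert 9:
  append 9 at index 7 → [-19, 5, -7, 10, 6, 11, 16, 9]
  9 < parent 10 at index 3, swap → [-19, 5, -7, 9, 6, 11, 16, 10]
Insert -18:
  append -18 at index 8 → [-19, 5, -7, 9, 6, 11, 16, 10, -18]
  -18 < parent 9 at index 3, swap → [-19, 5, -7, -18, 6, 11, 16, 10, 9]
  -18 < parent 5 at index 1, swap → [-19, -18, -7, 5, 6, 11, 16, 10, 9]
resulting array: [-19, -18, -7, 5, 6, 11, 16, 10, 9]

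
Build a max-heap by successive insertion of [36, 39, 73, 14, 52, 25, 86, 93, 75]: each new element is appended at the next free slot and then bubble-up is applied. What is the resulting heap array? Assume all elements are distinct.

[93, 86, 73, 75, 36, 25, 39, 14, 52]

Insert 36:
  append 36 at index 0 → [36] (no swap needed)
Insert 39:
  append 39 at index 1 → [36, 39]
  39 > parent 36 at index 0, swap → [39, 36]
Insert 73:
  append 73 at index 2 → [39, 36, 73]
  73 > parent 39 at index 0, swap → [73, 36, 39]
Insert 14:
  append 14 at index 3 → [73, 36, 39, 14] (no swap needed)
Insert 52:
  append 52 at index 4 → [73, 36, 39, 14, 52]
  52 > parent 36 at index 1, swap → [73, 52, 39, 14, 36]
Insert 25:
  append 25 at index 5 → [73, 52, 39, 14, 36, 25] (no swap needed)
Insert 86:
  append 86 at index 6 → [73, 52, 39, 14, 36, 25, 86]
  86 > parent 39 at index 2, swap → [73, 52, 86, 14, 36, 25, 39]
  86 > parent 73 at index 0, swap → [86, 52, 73, 14, 36, 25, 39]
Insert 93:
  append 93 at index 7 → [86, 52, 73, 14, 36, 25, 39, 93]
  93 > parent 14 at index 3, swap → [86, 52, 73, 93, 36, 25, 39, 14]
  93 > parent 52 at index 1, swap → [86, 93, 73, 52, 36, 25, 39, 14]
  93 > parent 86 at index 0, swap → [93, 86, 73, 52, 36, 25, 39, 14]
Insert 75:
  append 75 at index 8 → [93, 86, 73, 52, 36, 25, 39, 14, 75]
  75 > parent 52 at index 3, swap → [93, 86, 73, 75, 36, 25, 39, 14, 52]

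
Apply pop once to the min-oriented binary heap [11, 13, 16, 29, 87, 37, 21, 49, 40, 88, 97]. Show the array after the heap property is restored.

[13, 29, 16, 40, 87, 37, 21, 49, 97, 88]

remove root 11; move last element 97 to root → [97, 13, 16, 29, 87, 37, 21, 49, 40, 88]
97 vs smaller child 13 at index 1, swap → [13, 97, 16, 29, 87, 37, 21, 49, 40, 88]
97 vs smaller child 29 at index 3, swap → [13, 29, 16, 97, 87, 37, 21, 49, 40, 88]
97 vs smaller child 40 at index 8, swap → [13, 29, 16, 40, 87, 37, 21, 49, 97, 88]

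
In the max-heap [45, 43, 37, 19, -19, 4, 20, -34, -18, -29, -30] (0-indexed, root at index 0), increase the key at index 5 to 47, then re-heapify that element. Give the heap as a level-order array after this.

[47, 43, 45, 19, -19, 37, 20, -34, -18, -29, -30]

set index 5 from 4 to 47 → [45, 43, 37, 19, -19, 47, 20, -34, -18, -29, -30]
47 > parent 37 at index 2, swap → [45, 43, 47, 19, -19, 37, 20, -34, -18, -29, -30]
47 > parent 45 at index 0, swap → [47, 43, 45, 19, -19, 37, 20, -34, -18, -29, -30]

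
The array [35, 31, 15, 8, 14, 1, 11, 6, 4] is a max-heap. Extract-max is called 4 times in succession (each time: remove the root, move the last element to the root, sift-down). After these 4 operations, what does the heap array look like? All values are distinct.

extract-max #1 returns 35:
  remove root 35; move last element 4 to root → [4, 31, 15, 8, 14, 1, 11, 6]
  4 vs larger child 31 at index 1, swap → [31, 4, 15, 8, 14, 1, 11, 6]
  4 vs larger child 14 at index 4, swap → [31, 14, 15, 8, 4, 1, 11, 6]
extract-max #2 returns 31:
  remove root 31; move last element 6 to root → [6, 14, 15, 8, 4, 1, 11]
  6 vs larger child 15 at index 2, swap → [15, 14, 6, 8, 4, 1, 11]
  6 vs larger child 11 at index 6, swap → [15, 14, 11, 8, 4, 1, 6]
extract-max #3 returns 15:
  remove root 15; move last element 6 to root → [6, 14, 11, 8, 4, 1]
  6 vs larger child 14 at index 1, swap → [14, 6, 11, 8, 4, 1]
  6 vs larger child 8 at index 3, swap → [14, 8, 11, 6, 4, 1]
extract-max #4 returns 14:
  remove root 14; move last element 1 to root → [1, 8, 11, 6, 4]
  1 vs larger child 11 at index 2, swap → [11, 8, 1, 6, 4]

[11, 8, 1, 6, 4]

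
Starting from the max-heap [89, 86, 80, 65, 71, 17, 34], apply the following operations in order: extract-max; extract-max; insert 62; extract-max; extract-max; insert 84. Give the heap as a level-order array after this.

extract-max → returns 89:
  remove root 89; move last element 34 to root → [34, 86, 80, 65, 71, 17]
  34 vs larger child 86 at index 1, swap → [86, 34, 80, 65, 71, 17]
  34 vs larger child 71 at index 4, swap → [86, 71, 80, 65, 34, 17]
extract-max → returns 86:
  remove root 86; move last element 17 to root → [17, 71, 80, 65, 34]
  17 vs larger child 80 at index 2, swap → [80, 71, 17, 65, 34]
insert 62:
  append 62 at index 5 → [80, 71, 17, 65, 34, 62]
  62 > parent 17 at index 2, swap → [80, 71, 62, 65, 34, 17]
extract-max → returns 80:
  remove root 80; move last element 17 to root → [17, 71, 62, 65, 34]
  17 vs larger child 71 at index 1, swap → [71, 17, 62, 65, 34]
  17 vs larger child 65 at index 3, swap → [71, 65, 62, 17, 34]
extract-max → returns 71:
  remove root 71; move last element 34 to root → [34, 65, 62, 17]
  34 vs larger child 65 at index 1, swap → [65, 34, 62, 17]
insert 84:
  append 84 at index 4 → [65, 34, 62, 17, 84]
  84 > parent 34 at index 1, swap → [65, 84, 62, 17, 34]
  84 > parent 65 at index 0, swap → [84, 65, 62, 17, 34]

[84, 65, 62, 17, 34]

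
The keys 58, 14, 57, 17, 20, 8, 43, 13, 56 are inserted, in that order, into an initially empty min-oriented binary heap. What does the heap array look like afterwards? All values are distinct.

[8, 13, 14, 17, 20, 57, 43, 58, 56]

Insert 58:
  append 58 at index 0 → [58] (no swap needed)
Insert 14:
  append 14 at index 1 → [58, 14]
  14 < parent 58 at index 0, swap → [14, 58]
Insert 57:
  append 57 at index 2 → [14, 58, 57] (no swap needed)
Insert 17:
  append 17 at index 3 → [14, 58, 57, 17]
  17 < parent 58 at index 1, swap → [14, 17, 57, 58]
Insert 20:
  append 20 at index 4 → [14, 17, 57, 58, 20] (no swap needed)
Insert 8:
  append 8 at index 5 → [14, 17, 57, 58, 20, 8]
  8 < parent 57 at index 2, swap → [14, 17, 8, 58, 20, 57]
  8 < parent 14 at index 0, swap → [8, 17, 14, 58, 20, 57]
Insert 43:
  append 43 at index 6 → [8, 17, 14, 58, 20, 57, 43] (no swap needed)
Insert 13:
  append 13 at index 7 → [8, 17, 14, 58, 20, 57, 43, 13]
  13 < parent 58 at index 3, swap → [8, 17, 14, 13, 20, 57, 43, 58]
  13 < parent 17 at index 1, swap → [8, 13, 14, 17, 20, 57, 43, 58]
Insert 56:
  append 56 at index 8 → [8, 13, 14, 17, 20, 57, 43, 58, 56] (no swap needed)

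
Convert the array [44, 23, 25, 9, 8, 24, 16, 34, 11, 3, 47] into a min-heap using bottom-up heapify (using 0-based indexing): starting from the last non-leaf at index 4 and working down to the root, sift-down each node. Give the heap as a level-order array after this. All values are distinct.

[3, 8, 16, 9, 23, 24, 25, 34, 11, 44, 47]

sift down from index 4:
  8 vs smaller child 3 at index 9, swap → [44, 23, 25, 9, 3, 24, 16, 34, 11, 8, 47]
sift down from index 3: already satisfies heap property
sift down from index 2:
  25 vs smaller child 16 at index 6, swap → [44, 23, 16, 9, 3, 24, 25, 34, 11, 8, 47]
sift down from index 1:
  23 vs smaller child 3 at index 4, swap → [44, 3, 16, 9, 23, 24, 25, 34, 11, 8, 47]
  23 vs smaller child 8 at index 9, swap → [44, 3, 16, 9, 8, 24, 25, 34, 11, 23, 47]
sift down from index 0:
  44 vs smaller child 3 at index 1, swap → [3, 44, 16, 9, 8, 24, 25, 34, 11, 23, 47]
  44 vs smaller child 8 at index 4, swap → [3, 8, 16, 9, 44, 24, 25, 34, 11, 23, 47]
  44 vs smaller child 23 at index 9, swap → [3, 8, 16, 9, 23, 24, 25, 34, 11, 44, 47]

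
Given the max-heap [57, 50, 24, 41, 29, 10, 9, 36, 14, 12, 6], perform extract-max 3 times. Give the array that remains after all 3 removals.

[36, 29, 24, 14, 12, 10, 9, 6]

extract-max #1 returns 57:
  remove root 57; move last element 6 to root → [6, 50, 24, 41, 29, 10, 9, 36, 14, 12]
  6 vs larger child 50 at index 1, swap → [50, 6, 24, 41, 29, 10, 9, 36, 14, 12]
  6 vs larger child 41 at index 3, swap → [50, 41, 24, 6, 29, 10, 9, 36, 14, 12]
  6 vs larger child 36 at index 7, swap → [50, 41, 24, 36, 29, 10, 9, 6, 14, 12]
extract-max #2 returns 50:
  remove root 50; move last element 12 to root → [12, 41, 24, 36, 29, 10, 9, 6, 14]
  12 vs larger child 41 at index 1, swap → [41, 12, 24, 36, 29, 10, 9, 6, 14]
  12 vs larger child 36 at index 3, swap → [41, 36, 24, 12, 29, 10, 9, 6, 14]
  12 vs larger child 14 at index 8, swap → [41, 36, 24, 14, 29, 10, 9, 6, 12]
extract-max #3 returns 41:
  remove root 41; move last element 12 to root → [12, 36, 24, 14, 29, 10, 9, 6]
  12 vs larger child 36 at index 1, swap → [36, 12, 24, 14, 29, 10, 9, 6]
  12 vs larger child 29 at index 4, swap → [36, 29, 24, 14, 12, 10, 9, 6]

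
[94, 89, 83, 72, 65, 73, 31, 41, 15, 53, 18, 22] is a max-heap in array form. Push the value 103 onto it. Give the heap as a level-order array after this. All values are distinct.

[103, 89, 94, 72, 65, 83, 31, 41, 15, 53, 18, 22, 73]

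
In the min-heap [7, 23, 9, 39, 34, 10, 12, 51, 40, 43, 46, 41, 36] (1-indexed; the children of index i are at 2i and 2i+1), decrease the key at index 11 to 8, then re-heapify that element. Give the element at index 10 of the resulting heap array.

set index 11 from 46 to 8 → [7, 23, 9, 39, 34, 10, 12, 51, 40, 43, 8, 41, 36]
8 < parent 34 at index 5, swap → [7, 23, 9, 39, 8, 10, 12, 51, 40, 43, 34, 41, 36]
8 < parent 23 at index 2, swap → [7, 8, 9, 39, 23, 10, 12, 51, 40, 43, 34, 41, 36]
resulting array: [7, 8, 9, 39, 23, 10, 12, 51, 40, 43, 34, 41, 36]

43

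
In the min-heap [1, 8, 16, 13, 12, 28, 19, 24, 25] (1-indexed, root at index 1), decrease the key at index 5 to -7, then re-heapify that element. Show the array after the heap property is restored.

[-7, 1, 16, 13, 8, 28, 19, 24, 25]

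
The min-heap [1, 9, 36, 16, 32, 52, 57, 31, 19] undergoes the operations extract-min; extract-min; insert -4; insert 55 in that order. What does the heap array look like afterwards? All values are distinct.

extract-min → returns 1:
  remove root 1; move last element 19 to root → [19, 9, 36, 16, 32, 52, 57, 31]
  19 vs smaller child 9 at index 1, swap → [9, 19, 36, 16, 32, 52, 57, 31]
  19 vs smaller child 16 at index 3, swap → [9, 16, 36, 19, 32, 52, 57, 31]
extract-min → returns 9:
  remove root 9; move last element 31 to root → [31, 16, 36, 19, 32, 52, 57]
  31 vs smaller child 16 at index 1, swap → [16, 31, 36, 19, 32, 52, 57]
  31 vs smaller child 19 at index 3, swap → [16, 19, 36, 31, 32, 52, 57]
insert -4:
  append -4 at index 7 → [16, 19, 36, 31, 32, 52, 57, -4]
  -4 < parent 31 at index 3, swap → [16, 19, 36, -4, 32, 52, 57, 31]
  -4 < parent 19 at index 1, swap → [16, -4, 36, 19, 32, 52, 57, 31]
  -4 < parent 16 at index 0, swap → [-4, 16, 36, 19, 32, 52, 57, 31]
insert 55:
  append 55 at index 8 → [-4, 16, 36, 19, 32, 52, 57, 31, 55] (no swap needed)

[-4, 16, 36, 19, 32, 52, 57, 31, 55]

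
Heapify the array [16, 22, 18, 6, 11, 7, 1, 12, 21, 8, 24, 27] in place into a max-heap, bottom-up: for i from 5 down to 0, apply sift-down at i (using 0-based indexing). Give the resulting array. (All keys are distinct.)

sift down from index 5:
  7 vs only child 27 at index 11, swap → [16, 22, 18, 6, 11, 27, 1, 12, 21, 8, 24, 7]
sift down from index 4:
  11 vs larger child 24 at index 10, swap → [16, 22, 18, 6, 24, 27, 1, 12, 21, 8, 11, 7]
sift down from index 3:
  6 vs larger child 21 at index 8, swap → [16, 22, 18, 21, 24, 27, 1, 12, 6, 8, 11, 7]
sift down from index 2:
  18 vs larger child 27 at index 5, swap → [16, 22, 27, 21, 24, 18, 1, 12, 6, 8, 11, 7]
sift down from index 1:
  22 vs larger child 24 at index 4, swap → [16, 24, 27, 21, 22, 18, 1, 12, 6, 8, 11, 7]
sift down from index 0:
  16 vs larger child 27 at index 2, swap → [27, 24, 16, 21, 22, 18, 1, 12, 6, 8, 11, 7]
  16 vs larger child 18 at index 5, swap → [27, 24, 18, 21, 22, 16, 1, 12, 6, 8, 11, 7]

[27, 24, 18, 21, 22, 16, 1, 12, 6, 8, 11, 7]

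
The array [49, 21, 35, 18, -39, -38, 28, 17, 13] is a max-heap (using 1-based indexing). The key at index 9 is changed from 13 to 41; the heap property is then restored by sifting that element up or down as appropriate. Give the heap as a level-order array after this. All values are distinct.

[49, 41, 35, 21, -39, -38, 28, 17, 18]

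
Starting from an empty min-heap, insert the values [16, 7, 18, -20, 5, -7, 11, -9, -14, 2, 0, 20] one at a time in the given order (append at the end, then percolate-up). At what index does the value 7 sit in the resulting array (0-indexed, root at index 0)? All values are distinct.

Insert 16:
  append 16 at index 0 → [16] (no swap needed)
Insert 7:
  append 7 at index 1 → [16, 7]
  7 < parent 16 at index 0, swap → [7, 16]
Insert 18:
  append 18 at index 2 → [7, 16, 18] (no swap needed)
Insert -20:
  append -20 at index 3 → [7, 16, 18, -20]
  -20 < parent 16 at index 1, swap → [7, -20, 18, 16]
  -20 < parent 7 at index 0, swap → [-20, 7, 18, 16]
Insert 5:
  append 5 at index 4 → [-20, 7, 18, 16, 5]
  5 < parent 7 at index 1, swap → [-20, 5, 18, 16, 7]
Insert -7:
  append -7 at index 5 → [-20, 5, 18, 16, 7, -7]
  -7 < parent 18 at index 2, swap → [-20, 5, -7, 16, 7, 18]
Insert 11:
  append 11 at index 6 → [-20, 5, -7, 16, 7, 18, 11] (no swap needed)
Insert -9:
  append -9 at index 7 → [-20, 5, -7, 16, 7, 18, 11, -9]
  -9 < parent 16 at index 3, swap → [-20, 5, -7, -9, 7, 18, 11, 16]
  -9 < parent 5 at index 1, swap → [-20, -9, -7, 5, 7, 18, 11, 16]
Insert -14:
  append -14 at index 8 → [-20, -9, -7, 5, 7, 18, 11, 16, -14]
  -14 < parent 5 at index 3, swap → [-20, -9, -7, -14, 7, 18, 11, 16, 5]
  -14 < parent -9 at index 1, swap → [-20, -14, -7, -9, 7, 18, 11, 16, 5]
Insert 2:
  append 2 at index 9 → [-20, -14, -7, -9, 7, 18, 11, 16, 5, 2]
  2 < parent 7 at index 4, swap → [-20, -14, -7, -9, 2, 18, 11, 16, 5, 7]
Insert 0:
  append 0 at index 10 → [-20, -14, -7, -9, 2, 18, 11, 16, 5, 7, 0]
  0 < parent 2 at index 4, swap → [-20, -14, -7, -9, 0, 18, 11, 16, 5, 7, 2]
Insert 20:
  append 20 at index 11 → [-20, -14, -7, -9, 0, 18, 11, 16, 5, 7, 2, 20] (no swap needed)
resulting array: [-20, -14, -7, -9, 0, 18, 11, 16, 5, 7, 2, 20]

9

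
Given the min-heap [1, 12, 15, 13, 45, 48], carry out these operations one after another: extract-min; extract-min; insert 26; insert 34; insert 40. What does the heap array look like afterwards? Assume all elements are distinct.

extract-min → returns 1:
  remove root 1; move last element 48 to root → [48, 12, 15, 13, 45]
  48 vs smaller child 12 at index 1, swap → [12, 48, 15, 13, 45]
  48 vs smaller child 13 at index 3, swap → [12, 13, 15, 48, 45]
extract-min → returns 12:
  remove root 12; move last element 45 to root → [45, 13, 15, 48]
  45 vs smaller child 13 at index 1, swap → [13, 45, 15, 48]
insert 26:
  append 26 at index 4 → [13, 45, 15, 48, 26]
  26 < parent 45 at index 1, swap → [13, 26, 15, 48, 45]
insert 34:
  append 34 at index 5 → [13, 26, 15, 48, 45, 34] (no swap needed)
insert 40:
  append 40 at index 6 → [13, 26, 15, 48, 45, 34, 40] (no swap needed)

[13, 26, 15, 48, 45, 34, 40]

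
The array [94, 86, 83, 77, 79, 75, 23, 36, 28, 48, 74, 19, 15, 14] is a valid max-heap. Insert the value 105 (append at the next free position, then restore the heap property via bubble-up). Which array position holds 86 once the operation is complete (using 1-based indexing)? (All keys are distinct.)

2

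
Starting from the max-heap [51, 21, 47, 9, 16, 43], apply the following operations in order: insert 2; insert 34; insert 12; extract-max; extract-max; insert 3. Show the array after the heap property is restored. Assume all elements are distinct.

insert 2:
  append 2 at index 6 → [51, 21, 47, 9, 16, 43, 2] (no swap needed)
insert 34:
  append 34 at index 7 → [51, 21, 47, 9, 16, 43, 2, 34]
  34 > parent 9 at index 3, swap → [51, 21, 47, 34, 16, 43, 2, 9]
  34 > parent 21 at index 1, swap → [51, 34, 47, 21, 16, 43, 2, 9]
insert 12:
  append 12 at index 8 → [51, 34, 47, 21, 16, 43, 2, 9, 12] (no swap needed)
extract-max → returns 51:
  remove root 51; move last element 12 to root → [12, 34, 47, 21, 16, 43, 2, 9]
  12 vs larger child 47 at index 2, swap → [47, 34, 12, 21, 16, 43, 2, 9]
  12 vs larger child 43 at index 5, swap → [47, 34, 43, 21, 16, 12, 2, 9]
extract-max → returns 47:
  remove root 47; move last element 9 to root → [9, 34, 43, 21, 16, 12, 2]
  9 vs larger child 43 at index 2, swap → [43, 34, 9, 21, 16, 12, 2]
  9 vs larger child 12 at index 5, swap → [43, 34, 12, 21, 16, 9, 2]
insert 3:
  append 3 at index 7 → [43, 34, 12, 21, 16, 9, 2, 3] (no swap needed)

[43, 34, 12, 21, 16, 9, 2, 3]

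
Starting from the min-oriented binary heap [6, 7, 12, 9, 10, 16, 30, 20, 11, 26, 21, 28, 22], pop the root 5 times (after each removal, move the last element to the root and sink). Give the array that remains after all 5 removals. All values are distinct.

extract-min #1 returns 6:
  remove root 6; move last element 22 to root → [22, 7, 12, 9, 10, 16, 30, 20, 11, 26, 21, 28]
  22 vs smaller child 7 at index 1, swap → [7, 22, 12, 9, 10, 16, 30, 20, 11, 26, 21, 28]
  22 vs smaller child 9 at index 3, swap → [7, 9, 12, 22, 10, 16, 30, 20, 11, 26, 21, 28]
  22 vs smaller child 11 at index 8, swap → [7, 9, 12, 11, 10, 16, 30, 20, 22, 26, 21, 28]
extract-min #2 returns 7:
  remove root 7; move last element 28 to root → [28, 9, 12, 11, 10, 16, 30, 20, 22, 26, 21]
  28 vs smaller child 9 at index 1, swap → [9, 28, 12, 11, 10, 16, 30, 20, 22, 26, 21]
  28 vs smaller child 10 at index 4, swap → [9, 10, 12, 11, 28, 16, 30, 20, 22, 26, 21]
  28 vs smaller child 21 at index 10, swap → [9, 10, 12, 11, 21, 16, 30, 20, 22, 26, 28]
extract-min #3 returns 9:
  remove root 9; move last element 28 to root → [28, 10, 12, 11, 21, 16, 30, 20, 22, 26]
  28 vs smaller child 10 at index 1, swap → [10, 28, 12, 11, 21, 16, 30, 20, 22, 26]
  28 vs smaller child 11 at index 3, swap → [10, 11, 12, 28, 21, 16, 30, 20, 22, 26]
  28 vs smaller child 20 at index 7, swap → [10, 11, 12, 20, 21, 16, 30, 28, 22, 26]
extract-min #4 returns 10:
  remove root 10; move last element 26 to root → [26, 11, 12, 20, 21, 16, 30, 28, 22]
  26 vs smaller child 11 at index 1, swap → [11, 26, 12, 20, 21, 16, 30, 28, 22]
  26 vs smaller child 20 at index 3, swap → [11, 20, 12, 26, 21, 16, 30, 28, 22]
  26 vs smaller child 22 at index 8, swap → [11, 20, 12, 22, 21, 16, 30, 28, 26]
extract-min #5 returns 11:
  remove root 11; move last element 26 to root → [26, 20, 12, 22, 21, 16, 30, 28]
  26 vs smaller child 12 at index 2, swap → [12, 20, 26, 22, 21, 16, 30, 28]
  26 vs smaller child 16 at index 5, swap → [12, 20, 16, 22, 21, 26, 30, 28]

[12, 20, 16, 22, 21, 26, 30, 28]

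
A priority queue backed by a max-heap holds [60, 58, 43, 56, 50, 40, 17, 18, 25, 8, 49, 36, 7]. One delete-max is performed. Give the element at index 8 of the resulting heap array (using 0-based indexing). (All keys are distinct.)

7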